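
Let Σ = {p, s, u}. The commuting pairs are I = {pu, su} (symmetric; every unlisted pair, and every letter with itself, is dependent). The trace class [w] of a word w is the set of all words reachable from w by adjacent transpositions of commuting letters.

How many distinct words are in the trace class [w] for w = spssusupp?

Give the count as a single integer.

drop 0:s onto floor
drop 1:p onto {0:s}
drop 2:s onto {1:p}
drop 3:s onto {2:s}
drop 4:u onto floor
drop 5:s onto {3:s}
drop 6:u onto {4:u}
drop 7:p onto {5:s}
drop 8:p onto {7:p}
ground layer = {0:s, 4:u}
drop-orders for the pieces not yet dropped (sum over which currently-grounded one goes next):
  1 to go: {6} 1  {8} 1
  2 to go: {4,6} 1  {6,8} 2  {7,8} 1
  3 to go: {4,6,8} 3  {5,7,8} 1  {6,7,8} 3
  4 to go: {3,5,7,8} 1  {4,6,7,8} 6  {5,6,7,8} 4
  5 to go: {2,3,5,7,8} 1  {3,5,6,7,8} 5  {4,5,6,7,8} 10
  6 to go: {1,2,3,5,7,8} 1  {2,3,5,6,7,8} 6  {3,4,5,6,7,8} 15
  7 to go: {0,1,2,3,5,7,8} 1  {1,2,3,5,6,7,8} 7  {2,3,4,5,6,7,8} 21
  if 0:s drops first: 28 orders
  if 4:u drops first: 8 orders
heap linearizations: 36

36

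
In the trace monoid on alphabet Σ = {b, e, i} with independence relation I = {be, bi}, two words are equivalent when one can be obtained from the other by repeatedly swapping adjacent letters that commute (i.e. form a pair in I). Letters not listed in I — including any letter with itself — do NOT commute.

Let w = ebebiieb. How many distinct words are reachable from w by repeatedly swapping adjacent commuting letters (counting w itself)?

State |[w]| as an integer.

56

drop 0:e onto floor
drop 1:b onto floor
drop 2:e onto {0:e}
drop 3:b onto {1:b}
drop 4:i onto {2:e}
drop 5:i onto {4:i}
drop 6:e onto {5:i}
drop 7:b onto {3:b}
ground layer = {0:e, 1:b}
drop-orders for the pieces not yet dropped (sum over which currently-grounded one goes next):
  1 to go: {6} 1  {7} 1
  2 to go: {3,7} 1  {5,6} 1  {6,7} 2
  3 to go: {1,3,7} 1  {3,6,7} 3  {4,5,6} 1  {5,6,7} 3
  4 to go: {1,3,6,7} 4  {2,4,5,6} 1  {3,5,6,7} 6  {4,5,6,7} 4
  5 to go: {0,2,4,5,6} 1  {1,3,5,6,7} 10  {2,4,5,6,7} 5  {3,4,5,6,7} 10
  6 to go: {0,2,4,5,6,7} 6  {1,3,4,5,6,7} 20  {2,3,4,5,6,7} 15
  if 0:e drops first: 35 orders
  if 1:b drops first: 21 orders
heap linearizations: 56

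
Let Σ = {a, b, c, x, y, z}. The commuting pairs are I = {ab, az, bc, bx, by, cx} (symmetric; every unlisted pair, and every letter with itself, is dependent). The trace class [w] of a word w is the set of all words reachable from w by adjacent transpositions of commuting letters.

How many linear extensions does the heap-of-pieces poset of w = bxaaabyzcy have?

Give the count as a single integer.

piece 0:b — minimal
piece 1:x — minimal
piece 2:a rests on {1:x}
piece 3:a rests on {2:a}
piece 4:a rests on {3:a}
piece 5:b rests on {0:b}
piece 6:y rests on {4:a}
piece 7:z rests on {5:b, 6:y}
piece 8:c rests on {7:z}
piece 9:y rests on {8:c}
minimal pieces: {0:b, 1:x}
ways to finish when only these pieces remain (= sum over removing one remaining piece with nothing left below it):
  1 left: {9}→1
  2 left: {8,9}→1
  3 left: {7,8,9}→1
  4 left: {5,7,8,9}→1  {6,7,8,9}→1
  5 left: {0,5,7,8,9}→1  {4,6,7,8,9}→1  {5,6,7,8,9}→2
  6 left: {0,5,6,7,8,9}→3  {3,4,6,7,8,9}→1  {4,5,6,7,8,9}→3
  7 left: {0,4,5,6,7,8,9}→6  {2,3,4,6,7,8,9}→1  {3,4,5,6,7,8,9}→4
  8 left: {0,3,4,5,6,7,8,9}→10  {1,2,3,4,6,7,8,9}→1  {2,3,4,5,6,7,8,9}→5
  placing 0:b first → 6 extensions
  placing 1:x first → 15 extensions
total linear extensions = 21

21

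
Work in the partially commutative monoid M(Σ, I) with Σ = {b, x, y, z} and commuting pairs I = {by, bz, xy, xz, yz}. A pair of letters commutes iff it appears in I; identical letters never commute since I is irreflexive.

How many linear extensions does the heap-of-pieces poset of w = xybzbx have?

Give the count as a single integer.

drop 0:x onto floor
drop 1:y onto floor
drop 2:b onto {0:x}
drop 3:z onto floor
drop 4:b onto {2:b}
drop 5:x onto {4:b}
ground layer = {0:x, 1:y, 3:z}
drop-orders for the pieces not yet dropped (sum over which currently-grounded one goes next):
  1 to go: {1} 1  {3} 1  {5} 1
  2 to go: {1,3} 2  {1,5} 2  {3,5} 2  {4,5} 1
  3 to go: {1,3,5} 6  {1,4,5} 3  {2,4,5} 1  {3,4,5} 3
  4 to go: {0,2,4,5} 1  {1,2,4,5} 4  {1,3,4,5} 12  {2,3,4,5} 4
  if 0:x drops first: 20 orders
  if 1:y drops first: 5 orders
  if 3:z drops first: 5 orders
heap linearizations: 30

30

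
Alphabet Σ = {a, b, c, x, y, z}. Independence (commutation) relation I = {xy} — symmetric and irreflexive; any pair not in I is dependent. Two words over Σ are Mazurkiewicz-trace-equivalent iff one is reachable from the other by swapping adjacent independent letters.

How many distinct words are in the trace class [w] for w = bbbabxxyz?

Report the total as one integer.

3

drop 0:b onto floor
drop 1:b onto {0:b}
drop 2:b onto {1:b}
drop 3:a onto {2:b}
drop 4:b onto {3:a}
drop 5:x onto {4:b}
drop 6:x onto {5:x}
drop 7:y onto {4:b}
drop 8:z onto {6:x, 7:y}
ground layer = {0:b}
drop-orders for the pieces not yet dropped (sum over which currently-grounded one goes next):
  1 to go: {8} 1
  2 to go: {6,8} 1  {7,8} 1
  3 to go: {5,6,8} 1  {6,7,8} 2
  4 to go: {5,6,7,8} 3
  5 to go: {4,5,6,7,8} 3
  6 to go: {3,4,5,6,7,8} 3
  7 to go: {2,3,4,5,6,7,8} 3
  if 0:b drops first: 3 orders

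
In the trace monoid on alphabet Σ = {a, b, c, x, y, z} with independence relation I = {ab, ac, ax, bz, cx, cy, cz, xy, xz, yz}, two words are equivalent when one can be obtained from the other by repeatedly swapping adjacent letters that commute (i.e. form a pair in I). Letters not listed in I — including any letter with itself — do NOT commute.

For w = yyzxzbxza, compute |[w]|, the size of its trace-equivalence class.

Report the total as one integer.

343

0(y) covers ∅
1(y) covers 0:y
2(z) covers ∅
3(x) covers ∅
4(z) covers 2:z
5(b) covers 1:y, 3:x
6(x) covers 5:b
7(z) covers 4:z
8(a) covers 1:y, 7:z
floor of heap: 0:y, 2:z, 3:x
completions by unplaced set U, small U first (add the entries for U minus each lowest piece of U):
  |U|=1: {6}:1  {8}:1
  |U|=2: {5,6}:1  {6,8}:2  {7,8}:1
  |U|=3: {3,5,6}:1  {4,7,8}:1  {5,6,8}:3  {6,7,8}:3
  |U|=4: {1,5,6,8}:3  {2,4,7,8}:1  {3,5,6,8}:4  {4,6,7,8}:4  {5,6,7,8}:6
  |U|=5: {0,1,5,6,8}:3  {1,3,5,6,8}:7  {1,5,6,7,8}:9  {2,4,6,7,8}:5  {3,5,6,7,8}:10  {4,5,6,7,8}:10
  |U|=6: {0,1,3,5,6,8}:10  {0,1,5,6,7,8}:12  {1,3,5,6,7,8}:26  {1,4,5,6,7,8}:19  {2,4,5,6,7,8}:15  {3,4,5,6,7,8}:20
  |U|=7: {0,1,3,5,6,7,8}:48  {0,1,4,5,6,7,8}:31  {1,2,4,5,6,7,8}:34  {1,3,4,5,6,7,8}:65  {2,3,4,5,6,7,8}:35
  start at 0(y): 134
  start at 2(z): 144
  start at 3(x): 65
sum over floor = 343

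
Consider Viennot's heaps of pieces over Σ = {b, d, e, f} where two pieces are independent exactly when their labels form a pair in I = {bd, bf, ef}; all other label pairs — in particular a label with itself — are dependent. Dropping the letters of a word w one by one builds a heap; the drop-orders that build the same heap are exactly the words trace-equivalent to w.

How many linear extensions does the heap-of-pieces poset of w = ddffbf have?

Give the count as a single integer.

6

#0=d has no predecessor
#1=d depends on [0:d]
#2=f depends on [1:d]
#3=f depends on [2:f]
#4=b has no predecessor
#5=f depends on [3:f]
sources: [0:d, 4:b]
N(rest) = Σ N(rest − s) over sources s of rest; N(one piece) = 1:
  size 1 → [4]=1  [5]=1
  size 2 → [3,5]=1  [4,5]=2
  size 3 → [2,3,5]=1  [3,4,5]=3
  size 4 → [1,2,3,5]=1  [2,3,4,5]=4
  first=0(d) contributes 5
  first=4(b) contributes 1
|[w]| = 6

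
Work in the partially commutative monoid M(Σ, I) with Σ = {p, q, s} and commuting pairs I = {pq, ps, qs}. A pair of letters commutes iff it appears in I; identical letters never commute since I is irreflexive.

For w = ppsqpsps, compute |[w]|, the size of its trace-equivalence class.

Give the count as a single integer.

#0=p has no predecessor
#1=p depends on [0:p]
#2=s has no predecessor
#3=q has no predecessor
#4=p depends on [1:p]
#5=s depends on [2:s]
#6=p depends on [4:p]
#7=s depends on [5:s]
sources: [0:p, 2:s, 3:q]
N(rest) = Σ N(rest − s) over sources s of rest; N(one piece) = 1:
  size 1 → [3]=1  [6]=1  [7]=1
  size 2 → [3,6]=2  [3,7]=2  [4,6]=1  [5,7]=1  [6,7]=2
  size 3 → [1,4,6]=1  [2,5,7]=1  [3,4,6]=3  [3,5,7]=3  [3,6,7]=6  [4,6,7]=3  [5,6,7]=3
  size 4 → [0,1,4,6]=1  [1,3,4,6]=4  [1,4,6,7]=4  [2,3,5,7]=4  [2,5,6,7]=4  [3,4,6,7]=12  [3,5,6,7]=12  [4,5,6,7]=6
  size 5 → [0,1,3,4,6]=5  [0,1,4,6,7]=5  [1,3,4,6,7]=20  [1,4,5,6,7]=10  [2,3,5,6,7]=20  [2,4,5,6,7]=10  [3,4,5,6,7]=30
  size 6 → [0,1,3,4,6,7]=30  [0,1,4,5,6,7]=15  [1,2,4,5,6,7]=20  [1,3,4,5,6,7]=60  [2,3,4,5,6,7]=60
  first=0(p) contributes 140
  first=2(s) contributes 105
  first=3(q) contributes 35
|[w]| = 280

280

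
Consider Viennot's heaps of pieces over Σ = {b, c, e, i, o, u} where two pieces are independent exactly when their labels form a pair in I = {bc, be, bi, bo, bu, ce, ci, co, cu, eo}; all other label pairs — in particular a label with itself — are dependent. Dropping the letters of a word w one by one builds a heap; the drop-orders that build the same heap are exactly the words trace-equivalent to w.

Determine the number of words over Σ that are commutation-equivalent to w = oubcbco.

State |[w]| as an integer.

drop 0:o onto floor
drop 1:u onto {0:o}
drop 2:b onto floor
drop 3:c onto floor
drop 4:b onto {2:b}
drop 5:c onto {3:c}
drop 6:o onto {1:u}
ground layer = {0:o, 2:b, 3:c}
drop-orders for the pieces not yet dropped (sum over which currently-grounded one goes next):
  1 to go: {4} 1  {5} 1  {6} 1
  2 to go: {1,6} 1  {2,4} 1  {3,5} 1  {4,5} 2  {4,6} 2  {5,6} 2
  3 to go: {0,1,6} 1  {1,4,6} 3  {1,5,6} 3  {2,4,5} 3  {2,4,6} 3  {3,4,5} 3  {3,5,6} 3  {4,5,6} 6
  4 to go: {0,1,4,6} 4  {0,1,5,6} 4  {1,2,4,6} 6  {1,3,5,6} 6  {1,4,5,6} 12  {2,3,4,5} 6  {2,4,5,6} 12  {3,4,5,6} 12
  5 to go: {0,1,2,4,6} 10  {0,1,3,5,6} 10  {0,1,4,5,6} 20  {1,2,4,5,6} 30  {1,3,4,5,6} 30  {2,3,4,5,6} 30
  if 0:o drops first: 90 orders
  if 2:b drops first: 60 orders
  if 3:c drops first: 60 orders
heap linearizations: 210

210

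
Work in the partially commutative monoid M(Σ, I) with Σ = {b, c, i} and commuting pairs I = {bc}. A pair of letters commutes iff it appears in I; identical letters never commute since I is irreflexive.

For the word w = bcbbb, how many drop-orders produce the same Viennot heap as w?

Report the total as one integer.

piece 0:b — minimal
piece 1:c — minimal
piece 2:b rests on {0:b}
piece 3:b rests on {2:b}
piece 4:b rests on {3:b}
minimal pieces: {0:b, 1:c}
ways to finish when only these pieces remain (= sum over removing one remaining piece with nothing left below it):
  1 left: {1}→1  {4}→1
  2 left: {1,4}→2  {3,4}→1
  3 left: {1,3,4}→3  {2,3,4}→1
  placing 0:b first → 4 extensions
  placing 1:c first → 1 extensions
total linear extensions = 5

5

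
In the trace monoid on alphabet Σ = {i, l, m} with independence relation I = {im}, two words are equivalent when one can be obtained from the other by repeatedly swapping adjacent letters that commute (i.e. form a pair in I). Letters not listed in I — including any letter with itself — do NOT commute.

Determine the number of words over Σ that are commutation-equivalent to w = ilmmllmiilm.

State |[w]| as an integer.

3

piece 0:i — minimal
piece 1:l rests on {0:i}
piece 2:m rests on {1:l}
piece 3:m rests on {2:m}
piece 4:l rests on {3:m}
piece 5:l rests on {4:l}
piece 6:m rests on {5:l}
piece 7:i rests on {5:l}
piece 8:i rests on {7:i}
piece 9:l rests on {6:m, 8:i}
piece 10:m rests on {9:l}
minimal pieces: {0:i}
ways to finish when only these pieces remain (= sum over removing one remaining piece with nothing left below it):
  1 left: {10}→1
  2 left: {9,10}→1
  3 left: {6,9,10}→1  {8,9,10}→1
  4 left: {6,8,9,10}→2  {7,8,9,10}→1
  5 left: {6,7,8,9,10}→3
  6 left: {5,6,7,8,9,10}→3
  7 left: {4,5,6,7,8,9,10}→3
  8 left: {3,4,5,6,7,8,9,10}→3
  9 left: {2,3,4,5,6,7,8,9,10}→3
  placing 0:i first → 3 extensions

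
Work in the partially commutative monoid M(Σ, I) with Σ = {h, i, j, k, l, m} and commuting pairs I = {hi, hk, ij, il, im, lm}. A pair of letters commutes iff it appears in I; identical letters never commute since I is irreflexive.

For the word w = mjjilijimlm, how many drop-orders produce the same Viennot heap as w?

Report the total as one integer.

piece 0:m — minimal
piece 1:j rests on {0:m}
piece 2:j rests on {1:j}
piece 3:i — minimal
piece 4:l rests on {2:j}
piece 5:i rests on {3:i}
piece 6:j rests on {4:l}
piece 7:i rests on {5:i}
piece 8:m rests on {6:j}
piece 9:l rests on {6:j}
piece 10:m rests on {8:m}
minimal pieces: {0:m, 3:i}
ways to finish when only these pieces remain (= sum over removing one remaining piece with nothing left below it):
  1 left: {7}→1  {9}→1  {10}→1
  2 left: {5,7}→1  {7,9}→2  {7,10}→2  {8,10}→1  {9,10}→2
  3 left: {3,5,7}→1  {5,7,9}→3  {5,7,10}→3  {7,8,10}→3  {7,9,10}→6  {8,9,10}→3
  4 left: {3,5,7,9}→4  {3,5,7,10}→4  {5,7,8,10}→6  {5,7,9,10}→12  {6,8,9,10}→3  {7,8,9,10}→12
  5 left: {3,5,7,8,10}→10  {3,5,7,9,10}→20  {4,6,8,9,10}→3  {5,7,8,9,10}→30  {6,7,8,9,10}→15
  6 left: {2,4,6,8,9,10}→3  {3,5,7,8,9,10}→60  {4,6,7,8,9,10}→18  {5,6,7,8,9,10}→45
  7 left: {1,2,4,6,8,9,10}→3  {2,4,6,7,8,9,10}→21  {3,5,6,7,8,9,10}→105  {4,5,6,7,8,9,10}→63
  8 left: {0,1,2,4,6,8,9,10}→3  {1,2,4,6,7,8,9,10}→24  {2,4,5,6,7,8,9,10}→84  {3,4,5,6,7,8,9,10}→168
  9 left: {0,1,2,4,6,7,8,9,10}→27  {1,2,4,5,6,7,8,9,10}→108  {2,3,4,5,6,7,8,9,10}→252
  placing 0:m first → 360 extensions
  placing 3:i first → 135 extensions
total linear extensions = 495

495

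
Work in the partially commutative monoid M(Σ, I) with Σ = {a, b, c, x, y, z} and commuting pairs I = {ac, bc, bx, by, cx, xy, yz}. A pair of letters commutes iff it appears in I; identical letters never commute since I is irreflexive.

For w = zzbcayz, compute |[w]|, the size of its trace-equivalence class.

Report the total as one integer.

drop 0:z onto floor
drop 1:z onto {0:z}
drop 2:b onto {1:z}
drop 3:c onto {1:z}
drop 4:a onto {2:b}
drop 5:y onto {3:c, 4:a}
drop 6:z onto {3:c, 4:a}
ground layer = {0:z}
drop-orders for the pieces not yet dropped (sum over which currently-grounded one goes next):
  1 to go: {5} 1  {6} 1
  2 to go: {5,6} 2
  3 to go: {3,5,6} 2  {4,5,6} 2
  4 to go: {2,4,5,6} 2  {3,4,5,6} 4
  5 to go: {2,3,4,5,6} 6
  if 0:z drops first: 6 orders

6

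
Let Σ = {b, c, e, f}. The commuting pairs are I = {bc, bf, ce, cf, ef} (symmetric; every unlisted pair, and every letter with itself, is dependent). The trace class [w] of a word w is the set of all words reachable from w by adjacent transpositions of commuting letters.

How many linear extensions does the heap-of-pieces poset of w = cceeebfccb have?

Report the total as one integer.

1260

piece 0:c — minimal
piece 1:c rests on {0:c}
piece 2:e — minimal
piece 3:e rests on {2:e}
piece 4:e rests on {3:e}
piece 5:b rests on {4:e}
piece 6:f — minimal
piece 7:c rests on {1:c}
piece 8:c rests on {7:c}
piece 9:b rests on {5:b}
minimal pieces: {0:c, 2:e, 6:f}
ways to finish when only these pieces remain (= sum over removing one remaining piece with nothing left below it):
  1 left: {6}→1  {8}→1  {9}→1
  2 left: {5,9}→1  {6,8}→2  {6,9}→2  {7,8}→1  {8,9}→2
  3 left: {1,7,8}→1  {4,5,9}→1  {5,6,9}→3  {5,8,9}→3  {6,7,8}→3  {6,8,9}→6  {7,8,9}→3
  4 left: {0,1,7,8}→1  {1,6,7,8}→4  {1,7,8,9}→4  {3,4,5,9}→1  {4,5,6,9}→4  {4,5,8,9}→4  {5,6,8,9}→12  {5,7,8,9}→6  {6,7,8,9}→12
  5 left: {0,1,6,7,8}→5  {0,1,7,8,9}→5  {1,5,7,8,9}→10  {1,6,7,8,9}→20  {2,3,4,5,9}→1  {3,4,5,6,9}→5  {3,4,5,8,9}→5  {4,5,6,8,9}→20  {4,5,7,8,9}→10  {5,6,7,8,9}→30
  6 left: {0,1,5,7,8,9}→15  {0,1,6,7,8,9}→30  {1,4,5,7,8,9}→20  {1,5,6,7,8,9}→60  {2,3,4,5,6,9}→6  {2,3,4,5,8,9}→6  {3,4,5,6,8,9}→30  {3,4,5,7,8,9}→15  {4,5,6,7,8,9}→60
  7 left: {0,1,4,5,7,8,9}→35  {0,1,5,6,7,8,9}→105  {1,3,4,5,7,8,9}→35  {1,4,5,6,7,8,9}→140  {2,3,4,5,6,8,9}→42  {2,3,4,5,7,8,9}→21  {3,4,5,6,7,8,9}→105
  8 left: {0,1,3,4,5,7,8,9}→70  {0,1,4,5,6,7,8,9}→280  {1,2,3,4,5,7,8,9}→56  {1,3,4,5,6,7,8,9}→280  {2,3,4,5,6,7,8,9}→168
  placing 0:c first → 504 extensions
  placing 2:e first → 630 extensions
  placing 6:f first → 126 extensions
total linear extensions = 1260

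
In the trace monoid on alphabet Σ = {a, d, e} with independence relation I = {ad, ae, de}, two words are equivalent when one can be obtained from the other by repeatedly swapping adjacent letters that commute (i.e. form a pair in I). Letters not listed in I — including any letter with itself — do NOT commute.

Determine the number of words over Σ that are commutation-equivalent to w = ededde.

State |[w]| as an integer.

20

#0=e has no predecessor
#1=d has no predecessor
#2=e depends on [0:e]
#3=d depends on [1:d]
#4=d depends on [3:d]
#5=e depends on [2:e]
sources: [0:e, 1:d]
N(rest) = Σ N(rest − s) over sources s of rest; N(one piece) = 1:
  size 1 → [4]=1  [5]=1
  size 2 → [2,5]=1  [3,4]=1  [4,5]=2
  size 3 → [0,2,5]=1  [1,3,4]=1  [2,4,5]=3  [3,4,5]=3
  size 4 → [0,2,4,5]=4  [1,3,4,5]=4  [2,3,4,5]=6
  first=0(e) contributes 10
  first=1(d) contributes 10
|[w]| = 20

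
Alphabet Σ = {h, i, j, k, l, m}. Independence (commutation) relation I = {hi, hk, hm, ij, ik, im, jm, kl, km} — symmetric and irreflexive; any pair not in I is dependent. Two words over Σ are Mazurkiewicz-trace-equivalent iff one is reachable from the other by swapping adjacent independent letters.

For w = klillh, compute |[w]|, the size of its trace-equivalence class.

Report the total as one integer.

#0=k has no predecessor
#1=l has no predecessor
#2=i depends on [1:l]
#3=l depends on [2:i]
#4=l depends on [3:l]
#5=h depends on [4:l]
sources: [0:k, 1:l]
N(rest) = Σ N(rest − s) over sources s of rest; N(one piece) = 1:
  size 1 → [0]=1  [5]=1
  size 2 → [0,5]=2  [4,5]=1
  size 3 → [0,4,5]=3  [3,4,5]=1
  size 4 → [0,3,4,5]=4  [2,3,4,5]=1
  first=0(k) contributes 1
  first=1(l) contributes 5
|[w]| = 6

6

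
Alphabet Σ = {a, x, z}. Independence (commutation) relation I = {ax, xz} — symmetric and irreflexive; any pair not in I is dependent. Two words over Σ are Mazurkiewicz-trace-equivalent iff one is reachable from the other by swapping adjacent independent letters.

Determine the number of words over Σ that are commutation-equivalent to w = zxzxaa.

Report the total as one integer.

15

drop 0:z onto floor
drop 1:x onto floor
drop 2:z onto {0:z}
drop 3:x onto {1:x}
drop 4:a onto {2:z}
drop 5:a onto {4:a}
ground layer = {0:z, 1:x}
drop-orders for the pieces not yet dropped (sum over which currently-grounded one goes next):
  1 to go: {3} 1  {5} 1
  2 to go: {1,3} 1  {3,5} 2  {4,5} 1
  3 to go: {1,3,5} 3  {2,4,5} 1  {3,4,5} 3
  4 to go: {0,2,4,5} 1  {1,3,4,5} 6  {2,3,4,5} 4
  if 0:z drops first: 10 orders
  if 1:x drops first: 5 orders
heap linearizations: 15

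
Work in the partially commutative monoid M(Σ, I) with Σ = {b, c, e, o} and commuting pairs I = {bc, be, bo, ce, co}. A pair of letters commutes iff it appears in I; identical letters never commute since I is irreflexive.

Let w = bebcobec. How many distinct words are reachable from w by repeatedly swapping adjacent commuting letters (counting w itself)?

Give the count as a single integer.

piece 0:b — minimal
piece 1:e — minimal
piece 2:b rests on {0:b}
piece 3:c — minimal
piece 4:o rests on {1:e}
piece 5:b rests on {2:b}
piece 6:e rests on {4:o}
piece 7:c rests on {3:c}
minimal pieces: {0:b, 1:e, 3:c}
ways to finish when only these pieces remain (= sum over removing one remaining piece with nothing left below it):
  1 left: {5}→1  {6}→1  {7}→1
  2 left: {2,5}→1  {3,7}→1  {4,6}→1  {5,6}→2  {5,7}→2  {6,7}→2
  3 left: {0,2,5}→1  {1,4,6}→1  {2,5,6}→3  {2,5,7}→3  {3,5,7}→3  {3,6,7}→3  {4,5,6}→3  {4,6,7}→3  {5,6,7}→6
  4 left: {0,2,5,6}→4  {0,2,5,7}→4  {1,4,5,6}→4  {1,4,6,7}→4  {2,3,5,7}→6  {2,4,5,6}→6  {2,5,6,7}→12  {3,4,6,7}→6  {3,5,6,7}→12  {4,5,6,7}→12
  5 left: {0,2,3,5,7}→10  {0,2,4,5,6}→10  {0,2,5,6,7}→20  {1,2,4,5,6}→10  {1,3,4,6,7}→10  {1,4,5,6,7}→20  {2,3,5,6,7}→30  {2,4,5,6,7}→30  {3,4,5,6,7}→30
  6 left: {0,1,2,4,5,6}→20  {0,2,3,5,6,7}→60  {0,2,4,5,6,7}→60  {1,2,4,5,6,7}→60  {1,3,4,5,6,7}→60  {2,3,4,5,6,7}→90
  placing 0:b first → 210 extensions
  placing 1:e first → 210 extensions
  placing 3:c first → 140 extensions
total linear extensions = 560

560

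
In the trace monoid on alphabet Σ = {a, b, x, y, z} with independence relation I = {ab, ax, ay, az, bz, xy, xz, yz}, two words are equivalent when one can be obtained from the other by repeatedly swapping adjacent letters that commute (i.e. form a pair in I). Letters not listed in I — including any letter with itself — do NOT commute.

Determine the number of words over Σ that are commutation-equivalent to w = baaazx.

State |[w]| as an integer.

60

#0=b has no predecessor
#1=a has no predecessor
#2=a depends on [1:a]
#3=a depends on [2:a]
#4=z has no predecessor
#5=x depends on [0:b]
sources: [0:b, 1:a, 4:z]
N(rest) = Σ N(rest − s) over sources s of rest; N(one piece) = 1:
  size 1 → [3]=1  [4]=1  [5]=1
  size 2 → [0,5]=1  [2,3]=1  [3,4]=2  [3,5]=2  [4,5]=2
  size 3 → [0,3,5]=3  [0,4,5]=3  [1,2,3]=1  [2,3,4]=3  [2,3,5]=3  [3,4,5]=6
  size 4 → [0,2,3,5]=6  [0,3,4,5]=12  [1,2,3,4]=4  [1,2,3,5]=4  [2,3,4,5]=12
  first=0(b) contributes 20
  first=1(a) contributes 30
  first=4(z) contributes 10
|[w]| = 60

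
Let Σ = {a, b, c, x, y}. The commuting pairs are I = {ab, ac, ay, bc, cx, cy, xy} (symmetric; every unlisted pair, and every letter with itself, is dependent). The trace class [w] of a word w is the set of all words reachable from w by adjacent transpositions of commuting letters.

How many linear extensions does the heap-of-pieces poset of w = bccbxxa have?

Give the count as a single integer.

0(b) covers ∅
1(c) covers ∅
2(c) covers 1:c
3(b) covers 0:b
4(x) covers 3:b
5(x) covers 4:x
6(a) covers 5:x
floor of heap: 0:b, 1:c
completions by unplaced set U, small U first (add the entries for U minus each lowest piece of U):
  |U|=1: {2}:1  {6}:1
  |U|=2: {1,2}:1  {2,6}:2  {5,6}:1
  |U|=3: {1,2,6}:3  {2,5,6}:3  {4,5,6}:1
  |U|=4: {1,2,5,6}:6  {2,4,5,6}:4  {3,4,5,6}:1
  |U|=5: {0,3,4,5,6}:1  {1,2,4,5,6}:10  {2,3,4,5,6}:5
  start at 0(b): 15
  start at 1(c): 6
sum over floor = 21

21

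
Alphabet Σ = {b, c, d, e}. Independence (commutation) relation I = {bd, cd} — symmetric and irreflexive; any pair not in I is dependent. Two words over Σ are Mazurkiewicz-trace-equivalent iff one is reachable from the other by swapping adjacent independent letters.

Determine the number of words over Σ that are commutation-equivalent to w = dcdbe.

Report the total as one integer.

6

#0=d has no predecessor
#1=c has no predecessor
#2=d depends on [0:d]
#3=b depends on [1:c]
#4=e depends on [2:d, 3:b]
sources: [0:d, 1:c]
N(rest) = Σ N(rest − s) over sources s of rest; N(one piece) = 1:
  size 1 → [4]=1
  size 2 → [2,4]=1  [3,4]=1
  size 3 → [0,2,4]=1  [1,3,4]=1  [2,3,4]=2
  first=0(d) contributes 3
  first=1(c) contributes 3
|[w]| = 6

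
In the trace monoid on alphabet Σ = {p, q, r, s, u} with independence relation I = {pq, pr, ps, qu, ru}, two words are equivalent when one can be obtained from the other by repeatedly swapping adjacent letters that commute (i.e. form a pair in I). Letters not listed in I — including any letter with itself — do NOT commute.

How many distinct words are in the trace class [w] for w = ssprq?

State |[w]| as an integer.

5

piece 0:s — minimal
piece 1:s rests on {0:s}
piece 2:p — minimal
piece 3:r rests on {1:s}
piece 4:q rests on {3:r}
minimal pieces: {0:s, 2:p}
ways to finish when only these pieces remain (= sum over removing one remaining piece with nothing left below it):
  1 left: {2}→1  {4}→1
  2 left: {2,4}→2  {3,4}→1
  3 left: {1,3,4}→1  {2,3,4}→3
  placing 0:s first → 4 extensions
  placing 2:p first → 1 extensions
total linear extensions = 5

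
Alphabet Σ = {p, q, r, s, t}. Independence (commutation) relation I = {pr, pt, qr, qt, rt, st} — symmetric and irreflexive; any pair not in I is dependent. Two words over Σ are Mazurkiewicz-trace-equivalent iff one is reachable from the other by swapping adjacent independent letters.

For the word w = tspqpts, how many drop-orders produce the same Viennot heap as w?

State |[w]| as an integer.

drop 0:t onto floor
drop 1:s onto floor
drop 2:p onto {1:s}
drop 3:q onto {2:p}
drop 4:p onto {3:q}
drop 5:t onto {0:t}
drop 6:s onto {4:p}
ground layer = {0:t, 1:s}
drop-orders for the pieces not yet dropped (sum over which currently-grounded one goes next):
  1 to go: {5} 1  {6} 1
  2 to go: {0,5} 1  {4,6} 1  {5,6} 2
  3 to go: {0,5,6} 3  {3,4,6} 1  {4,5,6} 3
  4 to go: {0,4,5,6} 6  {2,3,4,6} 1  {3,4,5,6} 4
  5 to go: {0,3,4,5,6} 10  {1,2,3,4,6} 1  {2,3,4,5,6} 5
  if 0:t drops first: 6 orders
  if 1:s drops first: 15 orders
heap linearizations: 21

21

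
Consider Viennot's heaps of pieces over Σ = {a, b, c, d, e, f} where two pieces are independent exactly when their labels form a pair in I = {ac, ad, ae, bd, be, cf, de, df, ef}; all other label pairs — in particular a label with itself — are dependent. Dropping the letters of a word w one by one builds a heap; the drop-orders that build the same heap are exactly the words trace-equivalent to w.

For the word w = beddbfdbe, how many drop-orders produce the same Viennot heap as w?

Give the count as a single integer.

1260

piece 0:b — minimal
piece 1:e — minimal
piece 2:d — minimal
piece 3:d rests on {2:d}
piece 4:b rests on {0:b}
piece 5:f rests on {4:b}
piece 6:d rests on {3:d}
piece 7:b rests on {5:f}
piece 8:e rests on {1:e}
minimal pieces: {0:b, 1:e, 2:d}
ways to finish when only these pieces remain (= sum over removing one remaining piece with nothing left below it):
  1 left: {6}→1  {7}→1  {8}→1
  2 left: {1,8}→1  {3,6}→1  {5,7}→1  {6,7}→2  {6,8}→2  {7,8}→2
  3 left: {1,6,8}→3  {1,7,8}→3  {2,3,6}→1  {3,6,7}→3  {3,6,8}→3  {4,5,7}→1  {5,6,7}→3  {5,7,8}→3  {6,7,8}→6
  4 left: {0,4,5,7}→1  {1,3,6,8}→6  {1,5,7,8}→6  {1,6,7,8}→12  {2,3,6,7}→4  {2,3,6,8}→4  {3,5,6,7}→6  {3,6,7,8}→12  {4,5,6,7}→4  {4,5,7,8}→4  {5,6,7,8}→12
  5 left: {0,4,5,6,7}→5  {0,4,5,7,8}→5  {1,2,3,6,8}→10  {1,3,6,7,8}→30  {1,4,5,7,8}→10  {1,5,6,7,8}→30  {2,3,5,6,7}→10  {2,3,6,7,8}→20  {3,4,5,6,7}→10  {3,5,6,7,8}→30  {4,5,6,7,8}→20
  6 left: {0,1,4,5,7,8}→15  {0,3,4,5,6,7}→15  {0,4,5,6,7,8}→30  {1,2,3,6,7,8}→60  {1,3,5,6,7,8}→90  {1,4,5,6,7,8}→60  {2,3,4,5,6,7}→20  {2,3,5,6,7,8}→60  {3,4,5,6,7,8}→60
  7 left: {0,1,4,5,6,7,8}→105  {0,2,3,4,5,6,7}→35  {0,3,4,5,6,7,8}→105  {1,2,3,5,6,7,8}→210  {1,3,4,5,6,7,8}→210  {2,3,4,5,6,7,8}→140
  placing 0:b first → 560 extensions
  placing 1:e first → 280 extensions
  placing 2:d first → 420 extensions
total linear extensions = 1260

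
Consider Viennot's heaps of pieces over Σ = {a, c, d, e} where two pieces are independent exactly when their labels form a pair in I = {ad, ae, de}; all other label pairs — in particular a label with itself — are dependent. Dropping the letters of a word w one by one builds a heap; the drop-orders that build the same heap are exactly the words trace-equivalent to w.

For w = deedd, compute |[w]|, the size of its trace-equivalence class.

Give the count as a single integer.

#0=d has no predecessor
#1=e has no predecessor
#2=e depends on [1:e]
#3=d depends on [0:d]
#4=d depends on [3:d]
sources: [0:d, 1:e]
N(rest) = Σ N(rest − s) over sources s of rest; N(one piece) = 1:
  size 1 → [2]=1  [4]=1
  size 2 → [1,2]=1  [2,4]=2  [3,4]=1
  size 3 → [0,3,4]=1  [1,2,4]=3  [2,3,4]=3
  first=0(d) contributes 6
  first=1(e) contributes 4
|[w]| = 10

10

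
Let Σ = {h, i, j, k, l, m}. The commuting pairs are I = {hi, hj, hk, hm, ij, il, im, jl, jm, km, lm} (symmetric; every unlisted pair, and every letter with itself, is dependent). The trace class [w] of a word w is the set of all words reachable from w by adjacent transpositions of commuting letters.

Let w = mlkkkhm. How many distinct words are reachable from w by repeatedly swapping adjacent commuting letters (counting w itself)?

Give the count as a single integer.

#0=m has no predecessor
#1=l has no predecessor
#2=k depends on [1:l]
#3=k depends on [2:k]
#4=k depends on [3:k]
#5=h depends on [1:l]
#6=m depends on [0:m]
sources: [0:m, 1:l]
N(rest) = Σ N(rest − s) over sources s of rest; N(one piece) = 1:
  size 1 → [4]=1  [5]=1  [6]=1
  size 2 → [0,6]=1  [3,4]=1  [4,5]=2  [4,6]=2  [5,6]=2
  size 3 → [0,4,6]=3  [0,5,6]=3  [2,3,4]=1  [3,4,5]=3  [3,4,6]=3  [4,5,6]=6
  size 4 → [0,3,4,6]=6  [0,4,5,6]=12  [2,3,4,5]=4  [2,3,4,6]=4  [3,4,5,6]=12
  size 5 → [0,2,3,4,6]=10  [0,3,4,5,6]=30  [1,2,3,4,5]=4  [2,3,4,5,6]=20
  first=0(m) contributes 24
  first=1(l) contributes 60
|[w]| = 84

84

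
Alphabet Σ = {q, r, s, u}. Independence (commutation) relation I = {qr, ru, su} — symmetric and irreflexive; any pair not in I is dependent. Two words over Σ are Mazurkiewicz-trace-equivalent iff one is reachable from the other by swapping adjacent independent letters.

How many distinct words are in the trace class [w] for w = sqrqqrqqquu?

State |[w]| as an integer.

#0=s has no predecessor
#1=q depends on [0:s]
#2=r depends on [0:s]
#3=q depends on [1:q]
#4=q depends on [3:q]
#5=r depends on [2:r]
#6=q depends on [4:q]
#7=q depends on [6:q]
#8=q depends on [7:q]
#9=u depends on [8:q]
#10=u depends on [9:u]
sources: [0:s]
N(rest) = Σ N(rest − s) over sources s of rest; N(one piece) = 1:
  size 1 → [5]=1  [10]=1
  size 2 → [2,5]=1  [5,10]=2  [9,10]=1
  size 3 → [2,5,10]=3  [5,9,10]=3  [8,9,10]=1
  size 4 → [2,5,9,10]=6  [5,8,9,10]=4  [7,8,9,10]=1
  size 5 → [2,5,8,9,10]=10  [5,7,8,9,10]=5  [6,7,8,9,10]=1
  size 6 → [2,5,7,8,9,10]=15  [4,6,7,8,9,10]=1  [5,6,7,8,9,10]=6
  size 7 → [2,5,6,7,8,9,10]=21  [3,4,6,7,8,9,10]=1  [4,5,6,7,8,9,10]=7
  size 8 → [1,3,4,6,7,8,9,10]=1  [2,4,5,6,7,8,9,10]=28  [3,4,5,6,7,8,9,10]=8
  size 9 → [1,3,4,5,6,7,8,9,10]=9  [2,3,4,5,6,7,8,9,10]=36
  first=0(s) contributes 45

45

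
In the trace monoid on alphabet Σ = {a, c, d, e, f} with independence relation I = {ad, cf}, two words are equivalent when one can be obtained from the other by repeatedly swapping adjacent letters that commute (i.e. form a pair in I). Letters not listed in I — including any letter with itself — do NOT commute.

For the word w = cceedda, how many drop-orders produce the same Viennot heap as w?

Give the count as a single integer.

drop 0:c onto floor
drop 1:c onto {0:c}
drop 2:e onto {1:c}
drop 3:e onto {2:e}
drop 4:d onto {3:e}
drop 5:d onto {4:d}
drop 6:a onto {3:e}
ground layer = {0:c}
drop-orders for the pieces not yet dropped (sum over which currently-grounded one goes next):
  1 to go: {5} 1  {6} 1
  2 to go: {4,5} 1  {5,6} 2
  3 to go: {4,5,6} 3
  4 to go: {3,4,5,6} 3
  5 to go: {2,3,4,5,6} 3
  if 0:c drops first: 3 orders

3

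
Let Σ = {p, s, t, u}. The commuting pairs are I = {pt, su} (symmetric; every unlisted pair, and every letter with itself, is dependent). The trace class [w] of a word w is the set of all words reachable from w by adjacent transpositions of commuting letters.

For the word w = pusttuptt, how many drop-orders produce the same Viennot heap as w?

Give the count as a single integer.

6

drop 0:p onto floor
drop 1:u onto {0:p}
drop 2:s onto {0:p}
drop 3:t onto {1:u, 2:s}
drop 4:t onto {3:t}
drop 5:u onto {4:t}
drop 6:p onto {5:u}
drop 7:t onto {5:u}
drop 8:t onto {7:t}
ground layer = {0:p}
drop-orders for the pieces not yet dropped (sum over which currently-grounded one goes next):
  1 to go: {6} 1  {8} 1
  2 to go: {6,8} 2  {7,8} 1
  3 to go: {6,7,8} 3
  4 to go: {5,6,7,8} 3
  5 to go: {4,5,6,7,8} 3
  6 to go: {3,4,5,6,7,8} 3
  7 to go: {1,3,4,5,6,7,8} 3  {2,3,4,5,6,7,8} 3
  if 0:p drops first: 6 orders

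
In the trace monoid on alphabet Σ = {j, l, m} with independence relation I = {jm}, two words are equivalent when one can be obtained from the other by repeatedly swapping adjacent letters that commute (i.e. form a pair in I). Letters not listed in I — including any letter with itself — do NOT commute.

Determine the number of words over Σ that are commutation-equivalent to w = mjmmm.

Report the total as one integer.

drop 0:m onto floor
drop 1:j onto floor
drop 2:m onto {0:m}
drop 3:m onto {2:m}
drop 4:m onto {3:m}
ground layer = {0:m, 1:j}
drop-orders for the pieces not yet dropped (sum over which currently-grounded one goes next):
  1 to go: {1} 1  {4} 1
  2 to go: {1,4} 2  {3,4} 1
  3 to go: {1,3,4} 3  {2,3,4} 1
  if 0:m drops first: 4 orders
  if 1:j drops first: 1 orders
heap linearizations: 5

5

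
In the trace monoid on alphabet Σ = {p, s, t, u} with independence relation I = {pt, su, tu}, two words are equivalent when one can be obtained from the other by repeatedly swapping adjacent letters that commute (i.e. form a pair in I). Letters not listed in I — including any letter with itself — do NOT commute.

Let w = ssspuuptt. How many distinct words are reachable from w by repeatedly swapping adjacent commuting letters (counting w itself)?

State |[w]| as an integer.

piece 0:s — minimal
piece 1:s rests on {0:s}
piece 2:s rests on {1:s}
piece 3:p rests on {2:s}
piece 4:u rests on {3:p}
piece 5:u rests on {4:u}
piece 6:p rests on {5:u}
piece 7:t rests on {2:s}
piece 8:t rests on {7:t}
minimal pieces: {0:s}
ways to finish when only these pieces remain (= sum over removing one remaining piece with nothing left below it):
  1 left: {6}→1  {8}→1
  2 left: {5,6}→1  {6,8}→2  {7,8}→1
  3 left: {4,5,6}→1  {5,6,8}→3  {6,7,8}→3
  4 left: {3,4,5,6}→1  {4,5,6,8}→4  {5,6,7,8}→6
  5 left: {3,4,5,6,8}→5  {4,5,6,7,8}→10
  6 left: {3,4,5,6,7,8}→15
  7 left: {2,3,4,5,6,7,8}→15
  placing 0:s first → 15 extensions

15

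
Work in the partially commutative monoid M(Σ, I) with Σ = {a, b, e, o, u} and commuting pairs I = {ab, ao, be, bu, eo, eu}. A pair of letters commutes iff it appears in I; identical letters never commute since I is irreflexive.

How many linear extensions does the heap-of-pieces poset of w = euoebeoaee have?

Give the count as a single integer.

195

piece 0:e — minimal
piece 1:u — minimal
piece 2:o rests on {1:u}
piece 3:e rests on {0:e}
piece 4:b rests on {2:o}
piece 5:e rests on {3:e}
piece 6:o rests on {4:b}
piece 7:a rests on {1:u, 5:e}
piece 8:e rests on {7:a}
piece 9:e rests on {8:e}
minimal pieces: {0:e, 1:u}
ways to finish when only these pieces remain (= sum over removing one remaining piece with nothing left below it):
  1 left: {6}→1  {9}→1
  2 left: {4,6}→1  {6,9}→2  {8,9}→1
  3 left: {2,4,6}→1  {4,6,9}→3  {6,8,9}→3  {7,8,9}→1
  4 left: {2,4,6,9}→4  {4,6,8,9}→6  {5,7,8,9}→1  {6,7,8,9}→4
  5 left: {2,4,6,8,9}→10  {3,5,7,8,9}→1  {4,6,7,8,9}→10  {5,6,7,8,9}→5
  6 left: {0,3,5,7,8,9}→1  {2,4,6,7,8,9}→20  {3,5,6,7,8,9}→6  {4,5,6,7,8,9}→15
  7 left: {0,3,5,6,7,8,9}→7  {1,2,4,6,7,8,9}→20  {2,4,5,6,7,8,9}→35  {3,4,5,6,7,8,9}→21
  8 left: {0,3,4,5,6,7,8,9}→28  {1,2,4,5,6,7,8,9}→55  {2,3,4,5,6,7,8,9}→56
  placing 0:e first → 111 extensions
  placing 1:u first → 84 extensions
total linear extensions = 195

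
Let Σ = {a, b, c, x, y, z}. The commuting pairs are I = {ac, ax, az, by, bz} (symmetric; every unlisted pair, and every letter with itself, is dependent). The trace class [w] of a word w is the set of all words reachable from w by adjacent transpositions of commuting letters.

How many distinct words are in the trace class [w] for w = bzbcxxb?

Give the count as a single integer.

#0=b has no predecessor
#1=z has no predecessor
#2=b depends on [0:b]
#3=c depends on [1:z, 2:b]
#4=x depends on [3:c]
#5=x depends on [4:x]
#6=b depends on [5:x]
sources: [0:b, 1:z]
N(rest) = Σ N(rest − s) over sources s of rest; N(one piece) = 1:
  size 1 → [6]=1
  size 2 → [5,6]=1
  size 3 → [4,5,6]=1
  size 4 → [3,4,5,6]=1
  size 5 → [1,3,4,5,6]=1  [2,3,4,5,6]=1
  first=0(b) contributes 2
  first=1(z) contributes 1
|[w]| = 3

3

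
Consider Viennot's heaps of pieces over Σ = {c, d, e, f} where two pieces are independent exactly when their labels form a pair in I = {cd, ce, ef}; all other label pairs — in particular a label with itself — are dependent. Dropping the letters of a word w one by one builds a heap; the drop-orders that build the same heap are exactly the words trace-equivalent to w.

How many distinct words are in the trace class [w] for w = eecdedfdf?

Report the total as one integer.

6

piece 0:e — minimal
piece 1:e rests on {0:e}
piece 2:c — minimal
piece 3:d rests on {1:e}
piece 4:e rests on {3:d}
piece 5:d rests on {4:e}
piece 6:f rests on {2:c, 5:d}
piece 7:d rests on {6:f}
piece 8:f rests on {7:d}
minimal pieces: {0:e, 2:c}
ways to finish when only these pieces remain (= sum over removing one remaining piece with nothing left below it):
  1 left: {8}→1
  2 left: {7,8}→1
  3 left: {6,7,8}→1
  4 left: {2,6,7,8}→1  {5,6,7,8}→1
  5 left: {2,5,6,7,8}→2  {4,5,6,7,8}→1
  6 left: {2,4,5,6,7,8}→3  {3,4,5,6,7,8}→1
  7 left: {1,3,4,5,6,7,8}→1  {2,3,4,5,6,7,8}→4
  placing 0:e first → 5 extensions
  placing 2:c first → 1 extensions
total linear extensions = 6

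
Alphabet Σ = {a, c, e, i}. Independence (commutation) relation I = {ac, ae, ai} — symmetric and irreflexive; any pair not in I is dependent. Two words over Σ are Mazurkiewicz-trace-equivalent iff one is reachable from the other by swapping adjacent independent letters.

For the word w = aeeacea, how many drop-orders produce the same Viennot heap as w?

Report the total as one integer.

#0=a has no predecessor
#1=e has no predecessor
#2=e depends on [1:e]
#3=a depends on [0:a]
#4=c depends on [2:e]
#5=e depends on [4:c]
#6=a depends on [3:a]
sources: [0:a, 1:e]
N(rest) = Σ N(rest − s) over sources s of rest; N(one piece) = 1:
  size 1 → [5]=1  [6]=1
  size 2 → [3,6]=1  [4,5]=1  [5,6]=2
  size 3 → [0,3,6]=1  [2,4,5]=1  [3,5,6]=3  [4,5,6]=3
  size 4 → [0,3,5,6]=4  [1,2,4,5]=1  [2,4,5,6]=4  [3,4,5,6]=6
  size 5 → [0,3,4,5,6]=10  [1,2,4,5,6]=5  [2,3,4,5,6]=10
  first=0(a) contributes 15
  first=1(e) contributes 20
|[w]| = 35

35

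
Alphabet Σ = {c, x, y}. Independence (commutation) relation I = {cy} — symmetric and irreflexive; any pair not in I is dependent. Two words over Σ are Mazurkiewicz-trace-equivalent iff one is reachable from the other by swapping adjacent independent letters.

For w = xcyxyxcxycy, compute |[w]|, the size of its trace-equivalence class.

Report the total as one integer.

6

#0=x has no predecessor
#1=c depends on [0:x]
#2=y depends on [0:x]
#3=x depends on [1:c, 2:y]
#4=y depends on [3:x]
#5=x depends on [4:y]
#6=c depends on [5:x]
#7=x depends on [6:c]
#8=y depends on [7:x]
#9=c depends on [7:x]
#10=y depends on [8:y]
sources: [0:x]
N(rest) = Σ N(rest − s) over sources s of rest; N(one piece) = 1:
  size 1 → [9]=1  [10]=1
  size 2 → [8,10]=1  [9,10]=2
  size 3 → [8,9,10]=3
  size 4 → [7,8,9,10]=3
  size 5 → [6,7,8,9,10]=3
  size 6 → [5,6,7,8,9,10]=3
  size 7 → [4,5,6,7,8,9,10]=3
  size 8 → [3,4,5,6,7,8,9,10]=3
  size 9 → [1,3,4,5,6,7,8,9,10]=3  [2,3,4,5,6,7,8,9,10]=3
  first=0(x) contributes 6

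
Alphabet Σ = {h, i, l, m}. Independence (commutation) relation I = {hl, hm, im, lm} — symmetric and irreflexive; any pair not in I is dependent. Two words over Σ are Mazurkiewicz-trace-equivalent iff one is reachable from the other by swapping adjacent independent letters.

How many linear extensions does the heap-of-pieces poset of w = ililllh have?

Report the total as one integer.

4

#0=i has no predecessor
#1=l depends on [0:i]
#2=i depends on [1:l]
#3=l depends on [2:i]
#4=l depends on [3:l]
#5=l depends on [4:l]
#6=h depends on [2:i]
sources: [0:i]
N(rest) = Σ N(rest − s) over sources s of rest; N(one piece) = 1:
  size 1 → [5]=1  [6]=1
  size 2 → [4,5]=1  [5,6]=2
  size 3 → [3,4,5]=1  [4,5,6]=3
  size 4 → [3,4,5,6]=4
  size 5 → [2,3,4,5,6]=4
  first=0(i) contributes 4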